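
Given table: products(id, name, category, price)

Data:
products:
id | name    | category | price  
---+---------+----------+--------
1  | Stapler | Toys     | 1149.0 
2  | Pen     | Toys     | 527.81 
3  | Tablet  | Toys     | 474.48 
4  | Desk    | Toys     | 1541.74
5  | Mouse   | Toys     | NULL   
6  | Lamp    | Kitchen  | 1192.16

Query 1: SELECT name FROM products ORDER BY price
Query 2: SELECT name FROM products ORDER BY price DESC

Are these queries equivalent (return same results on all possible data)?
No, not equivalent

Query 1 returns: [('Mouse',), ('Tablet',), ('Pen',), ('Stapler',), ('Lamp',), ('Desk',)]
Query 2 returns: [('Desk',), ('Lamp',), ('Stapler',), ('Pen',), ('Tablet',), ('Mouse',)]

Reason: ASC vs DESC gives opposite ordering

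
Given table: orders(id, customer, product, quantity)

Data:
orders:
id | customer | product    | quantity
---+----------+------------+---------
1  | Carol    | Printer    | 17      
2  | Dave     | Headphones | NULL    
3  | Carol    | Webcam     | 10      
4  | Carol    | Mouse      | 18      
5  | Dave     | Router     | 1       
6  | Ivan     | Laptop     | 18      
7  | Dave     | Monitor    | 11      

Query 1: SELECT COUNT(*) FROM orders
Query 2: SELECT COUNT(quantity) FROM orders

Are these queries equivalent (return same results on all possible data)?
No, not equivalent

Query 1 returns: [(7,)]
Query 2 returns: [(6,)]

Reason: COUNT(*) includes NULLs, COUNT(column) excludes them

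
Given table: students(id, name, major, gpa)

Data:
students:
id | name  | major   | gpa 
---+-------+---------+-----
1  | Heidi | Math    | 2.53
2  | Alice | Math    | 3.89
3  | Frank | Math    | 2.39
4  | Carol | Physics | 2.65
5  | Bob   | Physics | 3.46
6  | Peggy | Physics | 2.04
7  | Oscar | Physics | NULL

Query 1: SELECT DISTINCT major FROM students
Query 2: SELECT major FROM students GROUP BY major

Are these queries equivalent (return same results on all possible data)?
Yes, equivalent

Both queries return: [('Math',), ('Physics',)]

Reason: Both get unique majors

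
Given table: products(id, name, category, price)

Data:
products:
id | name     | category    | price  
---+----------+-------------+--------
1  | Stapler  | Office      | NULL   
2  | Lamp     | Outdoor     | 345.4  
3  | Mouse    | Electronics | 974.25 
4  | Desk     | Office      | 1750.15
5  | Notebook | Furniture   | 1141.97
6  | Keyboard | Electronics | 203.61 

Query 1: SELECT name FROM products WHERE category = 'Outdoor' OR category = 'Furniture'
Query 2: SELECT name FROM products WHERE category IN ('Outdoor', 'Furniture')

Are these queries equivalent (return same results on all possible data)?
Yes, equivalent

Both queries return: [('Lamp',), ('Notebook',)]

Reason: OR vs IN are equivalent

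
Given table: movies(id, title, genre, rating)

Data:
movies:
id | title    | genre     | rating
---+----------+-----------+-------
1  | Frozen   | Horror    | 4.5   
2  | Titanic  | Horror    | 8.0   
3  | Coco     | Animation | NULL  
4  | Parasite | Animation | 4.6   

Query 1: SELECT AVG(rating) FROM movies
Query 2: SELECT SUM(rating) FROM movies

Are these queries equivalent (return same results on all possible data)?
No, not equivalent

Query 1 returns: [(5.7,)]
Query 2 returns: [(17.1,)]

Reason: AVG vs SUM give different aggregate values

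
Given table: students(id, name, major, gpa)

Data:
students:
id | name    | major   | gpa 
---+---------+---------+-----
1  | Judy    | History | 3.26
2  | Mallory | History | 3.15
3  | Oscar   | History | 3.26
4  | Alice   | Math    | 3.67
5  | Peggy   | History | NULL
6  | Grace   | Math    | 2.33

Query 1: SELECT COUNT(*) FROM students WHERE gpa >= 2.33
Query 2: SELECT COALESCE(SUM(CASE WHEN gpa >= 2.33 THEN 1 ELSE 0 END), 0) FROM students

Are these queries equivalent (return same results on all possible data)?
Yes, equivalent

Both queries return: [(5,)]

Reason: COUNT with WHERE vs conditional SUM (COALESCE handles empty-table NULL)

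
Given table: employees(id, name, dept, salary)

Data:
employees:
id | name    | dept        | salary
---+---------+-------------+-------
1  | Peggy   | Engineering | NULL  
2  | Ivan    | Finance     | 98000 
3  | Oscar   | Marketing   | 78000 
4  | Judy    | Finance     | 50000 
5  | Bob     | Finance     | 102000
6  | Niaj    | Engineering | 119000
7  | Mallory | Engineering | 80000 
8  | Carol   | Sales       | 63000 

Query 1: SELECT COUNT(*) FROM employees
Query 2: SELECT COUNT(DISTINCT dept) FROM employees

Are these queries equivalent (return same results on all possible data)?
No, not equivalent

Query 1 returns: [(8,)]
Query 2 returns: [(4,)]

Reason: COUNT(*) counts rows, COUNT(DISTINCT dept) counts unique depts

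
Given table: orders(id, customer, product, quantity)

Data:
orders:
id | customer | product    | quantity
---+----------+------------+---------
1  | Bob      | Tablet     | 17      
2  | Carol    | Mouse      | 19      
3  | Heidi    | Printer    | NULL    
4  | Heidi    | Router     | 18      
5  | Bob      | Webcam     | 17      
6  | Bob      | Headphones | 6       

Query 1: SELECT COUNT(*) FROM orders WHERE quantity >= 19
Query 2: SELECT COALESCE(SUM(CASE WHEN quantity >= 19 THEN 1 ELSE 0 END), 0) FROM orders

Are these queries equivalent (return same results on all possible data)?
Yes, equivalent

Both queries return: [(1,)]

Reason: COUNT with WHERE vs conditional SUM (COALESCE handles empty-table NULL)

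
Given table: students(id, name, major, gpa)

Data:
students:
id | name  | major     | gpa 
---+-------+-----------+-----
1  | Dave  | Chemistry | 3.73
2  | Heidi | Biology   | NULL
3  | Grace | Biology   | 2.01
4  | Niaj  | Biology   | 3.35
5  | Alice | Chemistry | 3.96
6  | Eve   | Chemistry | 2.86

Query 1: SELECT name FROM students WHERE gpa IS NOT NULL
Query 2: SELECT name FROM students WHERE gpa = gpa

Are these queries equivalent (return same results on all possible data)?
Yes, equivalent

Both queries return: [('Alice',), ('Dave',), ('Eve',), ('Grace',), ('Niaj',)]

Reason: IS NOT NULL vs self-equality (both exclude NULLs)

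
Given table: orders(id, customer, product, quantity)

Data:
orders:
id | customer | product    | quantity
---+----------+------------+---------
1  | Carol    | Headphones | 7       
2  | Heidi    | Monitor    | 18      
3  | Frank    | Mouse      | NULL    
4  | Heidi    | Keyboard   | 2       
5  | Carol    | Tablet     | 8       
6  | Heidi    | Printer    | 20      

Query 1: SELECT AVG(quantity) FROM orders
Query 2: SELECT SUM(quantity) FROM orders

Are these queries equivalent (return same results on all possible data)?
No, not equivalent

Query 1 returns: [(11.0,)]
Query 2 returns: [(55,)]

Reason: AVG vs SUM give different aggregate values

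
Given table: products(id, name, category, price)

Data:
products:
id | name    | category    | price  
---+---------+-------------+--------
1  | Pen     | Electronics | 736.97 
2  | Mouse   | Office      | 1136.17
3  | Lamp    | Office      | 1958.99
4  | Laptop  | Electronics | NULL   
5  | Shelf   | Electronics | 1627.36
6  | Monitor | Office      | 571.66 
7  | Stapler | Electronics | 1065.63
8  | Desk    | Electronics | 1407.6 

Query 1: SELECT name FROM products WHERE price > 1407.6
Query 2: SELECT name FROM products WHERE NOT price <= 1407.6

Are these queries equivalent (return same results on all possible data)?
Yes, equivalent

Both queries return: [('Lamp',), ('Shelf',)]

Reason: Both filter price > 1407.6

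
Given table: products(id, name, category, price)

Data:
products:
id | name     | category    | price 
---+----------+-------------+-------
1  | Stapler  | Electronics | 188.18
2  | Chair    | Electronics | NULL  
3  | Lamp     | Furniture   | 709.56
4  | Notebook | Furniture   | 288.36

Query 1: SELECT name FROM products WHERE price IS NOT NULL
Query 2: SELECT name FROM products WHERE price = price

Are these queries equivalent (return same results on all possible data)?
Yes, equivalent

Both queries return: [('Lamp',), ('Notebook',), ('Stapler',)]

Reason: IS NOT NULL vs self-equality (both exclude NULLs)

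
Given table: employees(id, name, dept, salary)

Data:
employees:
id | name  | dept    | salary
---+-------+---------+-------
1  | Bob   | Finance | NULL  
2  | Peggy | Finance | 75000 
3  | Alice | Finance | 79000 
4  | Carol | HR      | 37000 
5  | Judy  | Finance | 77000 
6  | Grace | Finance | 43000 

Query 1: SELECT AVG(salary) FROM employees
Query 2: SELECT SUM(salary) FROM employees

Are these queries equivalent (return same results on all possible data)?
No, not equivalent

Query 1 returns: [(62200.0,)]
Query 2 returns: [(311000,)]

Reason: AVG vs SUM give different aggregate values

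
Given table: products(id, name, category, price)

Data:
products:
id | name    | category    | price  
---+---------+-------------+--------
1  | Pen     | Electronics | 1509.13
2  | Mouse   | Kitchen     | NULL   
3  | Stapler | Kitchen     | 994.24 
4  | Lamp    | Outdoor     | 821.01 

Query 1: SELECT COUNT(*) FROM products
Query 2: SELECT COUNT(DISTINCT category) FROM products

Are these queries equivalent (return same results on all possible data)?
No, not equivalent

Query 1 returns: [(4,)]
Query 2 returns: [(3,)]

Reason: COUNT(*) counts rows, COUNT(DISTINCT category) counts unique categorys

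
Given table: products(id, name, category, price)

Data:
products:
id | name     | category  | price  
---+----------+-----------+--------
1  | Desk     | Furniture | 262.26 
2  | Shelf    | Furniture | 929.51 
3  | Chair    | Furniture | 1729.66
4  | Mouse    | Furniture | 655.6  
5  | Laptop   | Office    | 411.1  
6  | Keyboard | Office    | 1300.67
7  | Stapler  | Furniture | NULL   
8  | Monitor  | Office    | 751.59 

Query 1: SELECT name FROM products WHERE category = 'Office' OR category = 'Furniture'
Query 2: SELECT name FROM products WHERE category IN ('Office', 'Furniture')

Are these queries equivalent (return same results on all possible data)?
Yes, equivalent

Both queries return: [('Chair',), ('Desk',), ('Keyboard',), ('Laptop',), ('Monitor',), ('Mouse',), ('Shelf',), ('Stapler',)]

Reason: OR vs IN are equivalent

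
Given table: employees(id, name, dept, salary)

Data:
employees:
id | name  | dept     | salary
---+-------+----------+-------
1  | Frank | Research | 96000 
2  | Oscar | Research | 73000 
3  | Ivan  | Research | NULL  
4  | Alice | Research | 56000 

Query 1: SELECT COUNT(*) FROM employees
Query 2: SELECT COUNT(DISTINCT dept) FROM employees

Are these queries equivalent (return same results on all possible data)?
No, not equivalent

Query 1 returns: [(4,)]
Query 2 returns: [(1,)]

Reason: COUNT(*) counts rows, COUNT(DISTINCT dept) counts unique depts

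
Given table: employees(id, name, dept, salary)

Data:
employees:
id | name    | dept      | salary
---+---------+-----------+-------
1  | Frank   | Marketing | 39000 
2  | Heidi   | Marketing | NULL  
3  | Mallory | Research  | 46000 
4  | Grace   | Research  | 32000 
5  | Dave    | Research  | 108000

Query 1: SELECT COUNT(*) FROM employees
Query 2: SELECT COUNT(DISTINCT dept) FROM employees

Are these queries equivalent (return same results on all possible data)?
No, not equivalent

Query 1 returns: [(5,)]
Query 2 returns: [(2,)]

Reason: COUNT(*) counts rows, COUNT(DISTINCT dept) counts unique depts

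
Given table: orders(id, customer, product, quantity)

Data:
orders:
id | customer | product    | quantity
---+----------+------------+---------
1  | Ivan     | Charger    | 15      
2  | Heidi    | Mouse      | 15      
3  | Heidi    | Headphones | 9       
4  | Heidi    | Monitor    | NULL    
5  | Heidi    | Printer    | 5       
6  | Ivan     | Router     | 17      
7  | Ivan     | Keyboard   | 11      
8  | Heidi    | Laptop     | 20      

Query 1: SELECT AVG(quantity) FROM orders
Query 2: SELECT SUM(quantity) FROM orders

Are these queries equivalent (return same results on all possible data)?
No, not equivalent

Query 1 returns: [(13.142857142857142,)]
Query 2 returns: [(92,)]

Reason: AVG vs SUM give different aggregate values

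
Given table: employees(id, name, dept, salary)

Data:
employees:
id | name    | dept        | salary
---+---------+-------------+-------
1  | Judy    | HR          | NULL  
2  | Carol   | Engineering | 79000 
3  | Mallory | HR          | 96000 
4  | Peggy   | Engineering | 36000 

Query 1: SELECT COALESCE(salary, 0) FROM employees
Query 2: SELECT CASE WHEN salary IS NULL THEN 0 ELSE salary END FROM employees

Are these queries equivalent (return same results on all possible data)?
Yes, equivalent

Both queries return: [(0,), (36000,), (79000,), (96000,)]

Reason: COALESCE vs CASE for NULL handling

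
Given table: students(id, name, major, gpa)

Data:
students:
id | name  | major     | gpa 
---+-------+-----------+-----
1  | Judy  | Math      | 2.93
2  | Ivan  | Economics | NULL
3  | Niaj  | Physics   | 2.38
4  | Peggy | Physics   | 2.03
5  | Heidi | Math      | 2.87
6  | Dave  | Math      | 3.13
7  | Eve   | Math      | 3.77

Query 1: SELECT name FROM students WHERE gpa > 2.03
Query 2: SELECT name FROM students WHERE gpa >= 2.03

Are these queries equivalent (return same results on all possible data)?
No, not equivalent

Query 1 returns: [('Judy',), ('Niaj',), ('Heidi',), ('Dave',), ('Eve',)]
Query 2 returns: [('Judy',), ('Niaj',), ('Peggy',), ('Heidi',), ('Dave',), ('Eve',)]

Reason: > vs >= gives different results when gpa = 2.03 exists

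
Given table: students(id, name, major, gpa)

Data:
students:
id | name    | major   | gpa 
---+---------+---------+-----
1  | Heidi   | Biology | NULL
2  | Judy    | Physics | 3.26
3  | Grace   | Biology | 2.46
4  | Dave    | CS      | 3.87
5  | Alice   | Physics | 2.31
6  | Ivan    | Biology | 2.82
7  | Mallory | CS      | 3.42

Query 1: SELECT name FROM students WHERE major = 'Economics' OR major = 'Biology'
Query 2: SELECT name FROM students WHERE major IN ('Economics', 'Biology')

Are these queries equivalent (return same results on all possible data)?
Yes, equivalent

Both queries return: [('Grace',), ('Heidi',), ('Ivan',)]

Reason: OR vs IN are equivalent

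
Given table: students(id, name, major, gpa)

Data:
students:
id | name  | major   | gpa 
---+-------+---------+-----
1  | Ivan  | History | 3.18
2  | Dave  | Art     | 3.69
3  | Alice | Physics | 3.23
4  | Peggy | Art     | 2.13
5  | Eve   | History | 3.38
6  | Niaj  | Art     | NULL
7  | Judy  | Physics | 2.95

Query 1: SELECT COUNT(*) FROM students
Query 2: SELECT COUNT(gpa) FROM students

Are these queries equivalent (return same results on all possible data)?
No, not equivalent

Query 1 returns: [(7,)]
Query 2 returns: [(6,)]

Reason: COUNT(*) includes NULLs, COUNT(column) excludes them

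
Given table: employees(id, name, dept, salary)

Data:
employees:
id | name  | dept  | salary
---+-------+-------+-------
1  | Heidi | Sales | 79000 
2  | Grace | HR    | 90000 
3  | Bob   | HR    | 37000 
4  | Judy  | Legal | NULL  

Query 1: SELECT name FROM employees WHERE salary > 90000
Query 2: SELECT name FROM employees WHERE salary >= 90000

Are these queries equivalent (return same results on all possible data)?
No, not equivalent

Query 1 returns: []
Query 2 returns: [('Grace',)]

Reason: > vs >= gives different results when salary = 90000 exists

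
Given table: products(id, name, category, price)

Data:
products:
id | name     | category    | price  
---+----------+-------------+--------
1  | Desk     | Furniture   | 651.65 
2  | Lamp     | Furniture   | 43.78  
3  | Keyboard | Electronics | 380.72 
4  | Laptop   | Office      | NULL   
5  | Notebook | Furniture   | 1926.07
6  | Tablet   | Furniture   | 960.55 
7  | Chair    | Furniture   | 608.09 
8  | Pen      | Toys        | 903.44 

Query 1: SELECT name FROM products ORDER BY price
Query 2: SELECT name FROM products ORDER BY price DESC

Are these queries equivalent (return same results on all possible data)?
No, not equivalent

Query 1 returns: [('Laptop',), ('Lamp',), ('Keyboard',), ('Chair',), ('Desk',), ('Pen',), ('Tablet',), ('Notebook',)]
Query 2 returns: [('Notebook',), ('Tablet',), ('Pen',), ('Desk',), ('Chair',), ('Keyboard',), ('Lamp',), ('Laptop',)]

Reason: ASC vs DESC gives opposite ordering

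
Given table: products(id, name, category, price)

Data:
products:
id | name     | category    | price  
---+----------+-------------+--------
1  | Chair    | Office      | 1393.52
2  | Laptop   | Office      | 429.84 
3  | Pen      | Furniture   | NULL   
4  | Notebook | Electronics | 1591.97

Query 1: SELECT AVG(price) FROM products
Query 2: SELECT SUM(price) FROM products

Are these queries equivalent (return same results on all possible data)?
No, not equivalent

Query 1 returns: [(1138.4433333333334,)]
Query 2 returns: [(3415.33,)]

Reason: AVG vs SUM give different aggregate values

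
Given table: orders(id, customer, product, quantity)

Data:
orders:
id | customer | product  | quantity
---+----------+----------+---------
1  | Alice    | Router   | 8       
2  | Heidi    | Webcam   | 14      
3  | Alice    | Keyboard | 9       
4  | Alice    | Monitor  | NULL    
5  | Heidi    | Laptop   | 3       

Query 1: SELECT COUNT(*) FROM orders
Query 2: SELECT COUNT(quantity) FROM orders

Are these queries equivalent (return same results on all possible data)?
No, not equivalent

Query 1 returns: [(5,)]
Query 2 returns: [(4,)]

Reason: COUNT(*) includes NULLs, COUNT(column) excludes them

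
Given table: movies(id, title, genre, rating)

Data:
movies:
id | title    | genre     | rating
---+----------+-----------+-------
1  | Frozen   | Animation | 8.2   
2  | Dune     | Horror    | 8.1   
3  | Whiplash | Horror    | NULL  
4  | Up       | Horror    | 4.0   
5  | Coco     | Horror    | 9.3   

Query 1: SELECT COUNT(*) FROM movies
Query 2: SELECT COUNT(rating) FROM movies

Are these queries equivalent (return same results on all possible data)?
No, not equivalent

Query 1 returns: [(5,)]
Query 2 returns: [(4,)]

Reason: COUNT(*) includes NULLs, COUNT(column) excludes them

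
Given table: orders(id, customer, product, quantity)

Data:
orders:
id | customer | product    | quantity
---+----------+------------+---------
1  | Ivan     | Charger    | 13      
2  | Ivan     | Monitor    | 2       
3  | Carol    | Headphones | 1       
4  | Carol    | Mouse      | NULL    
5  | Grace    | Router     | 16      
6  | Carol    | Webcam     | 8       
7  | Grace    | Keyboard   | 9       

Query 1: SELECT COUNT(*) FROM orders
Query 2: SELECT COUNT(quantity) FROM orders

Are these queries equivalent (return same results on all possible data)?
No, not equivalent

Query 1 returns: [(7,)]
Query 2 returns: [(6,)]

Reason: COUNT(*) includes NULLs, COUNT(column) excludes them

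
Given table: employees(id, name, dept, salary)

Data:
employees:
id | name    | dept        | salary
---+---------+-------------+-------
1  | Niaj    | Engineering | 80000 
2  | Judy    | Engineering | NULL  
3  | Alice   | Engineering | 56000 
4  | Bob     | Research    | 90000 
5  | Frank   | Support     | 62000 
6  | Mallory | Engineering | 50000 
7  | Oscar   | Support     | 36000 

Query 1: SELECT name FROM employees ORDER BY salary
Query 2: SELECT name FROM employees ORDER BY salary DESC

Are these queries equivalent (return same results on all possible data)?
No, not equivalent

Query 1 returns: [('Judy',), ('Oscar',), ('Mallory',), ('Alice',), ('Frank',), ('Niaj',), ('Bob',)]
Query 2 returns: [('Bob',), ('Niaj',), ('Frank',), ('Alice',), ('Mallory',), ('Oscar',), ('Judy',)]

Reason: ASC vs DESC gives opposite ordering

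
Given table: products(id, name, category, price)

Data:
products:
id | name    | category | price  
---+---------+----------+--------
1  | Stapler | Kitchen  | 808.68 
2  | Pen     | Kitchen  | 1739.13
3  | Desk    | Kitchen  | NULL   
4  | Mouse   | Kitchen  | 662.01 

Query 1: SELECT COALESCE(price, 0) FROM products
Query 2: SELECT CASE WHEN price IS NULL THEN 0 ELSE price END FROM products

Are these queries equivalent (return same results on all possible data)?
Yes, equivalent

Both queries return: [(0,), (662.01,), (808.68,), (1739.13,)]

Reason: COALESCE vs CASE for NULL handling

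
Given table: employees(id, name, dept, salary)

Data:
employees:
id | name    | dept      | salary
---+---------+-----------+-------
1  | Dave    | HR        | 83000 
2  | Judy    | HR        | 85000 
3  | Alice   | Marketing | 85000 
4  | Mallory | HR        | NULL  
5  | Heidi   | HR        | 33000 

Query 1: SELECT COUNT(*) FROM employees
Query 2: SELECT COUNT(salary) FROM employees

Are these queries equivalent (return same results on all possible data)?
No, not equivalent

Query 1 returns: [(5,)]
Query 2 returns: [(4,)]

Reason: COUNT(*) includes NULLs, COUNT(column) excludes them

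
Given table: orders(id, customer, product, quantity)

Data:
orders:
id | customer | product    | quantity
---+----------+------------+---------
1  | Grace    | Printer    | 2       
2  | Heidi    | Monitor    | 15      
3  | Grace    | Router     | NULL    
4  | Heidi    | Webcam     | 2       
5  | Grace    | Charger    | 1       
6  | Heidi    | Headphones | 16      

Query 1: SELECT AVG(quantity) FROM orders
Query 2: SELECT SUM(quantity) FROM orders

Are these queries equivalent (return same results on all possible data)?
No, not equivalent

Query 1 returns: [(7.2,)]
Query 2 returns: [(36,)]

Reason: AVG vs SUM give different aggregate values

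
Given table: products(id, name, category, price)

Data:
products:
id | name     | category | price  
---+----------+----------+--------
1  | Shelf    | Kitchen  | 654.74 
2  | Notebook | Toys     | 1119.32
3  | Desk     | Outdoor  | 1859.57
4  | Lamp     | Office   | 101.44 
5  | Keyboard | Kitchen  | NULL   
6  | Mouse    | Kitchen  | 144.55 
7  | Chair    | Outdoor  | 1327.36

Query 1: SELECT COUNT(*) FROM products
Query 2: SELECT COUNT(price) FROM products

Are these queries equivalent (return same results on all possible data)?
No, not equivalent

Query 1 returns: [(7,)]
Query 2 returns: [(6,)]

Reason: COUNT(*) includes NULLs, COUNT(column) excludes them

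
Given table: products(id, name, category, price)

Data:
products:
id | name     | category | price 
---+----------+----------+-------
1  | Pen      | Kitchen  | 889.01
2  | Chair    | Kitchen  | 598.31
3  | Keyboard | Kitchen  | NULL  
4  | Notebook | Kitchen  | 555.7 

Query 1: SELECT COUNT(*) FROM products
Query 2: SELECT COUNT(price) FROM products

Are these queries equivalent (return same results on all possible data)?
No, not equivalent

Query 1 returns: [(4,)]
Query 2 returns: [(3,)]

Reason: COUNT(*) includes NULLs, COUNT(column) excludes them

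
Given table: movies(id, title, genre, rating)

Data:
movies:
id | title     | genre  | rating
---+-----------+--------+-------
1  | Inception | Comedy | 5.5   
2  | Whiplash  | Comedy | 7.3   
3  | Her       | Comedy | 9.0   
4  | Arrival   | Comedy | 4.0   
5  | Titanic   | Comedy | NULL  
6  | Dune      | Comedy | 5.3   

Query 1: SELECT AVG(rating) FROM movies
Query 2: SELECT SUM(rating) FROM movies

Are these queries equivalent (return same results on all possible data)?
No, not equivalent

Query 1 returns: [(6.220000000000001,)]
Query 2 returns: [(31.1,)]

Reason: AVG vs SUM give different aggregate values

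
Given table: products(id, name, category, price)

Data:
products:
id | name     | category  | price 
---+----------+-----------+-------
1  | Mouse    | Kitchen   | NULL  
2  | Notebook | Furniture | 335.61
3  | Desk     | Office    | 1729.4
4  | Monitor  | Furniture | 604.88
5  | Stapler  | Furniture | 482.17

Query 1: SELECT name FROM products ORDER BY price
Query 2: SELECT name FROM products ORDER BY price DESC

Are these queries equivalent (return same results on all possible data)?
No, not equivalent

Query 1 returns: [('Mouse',), ('Notebook',), ('Stapler',), ('Monitor',), ('Desk',)]
Query 2 returns: [('Desk',), ('Monitor',), ('Stapler',), ('Notebook',), ('Mouse',)]

Reason: ASC vs DESC gives opposite ordering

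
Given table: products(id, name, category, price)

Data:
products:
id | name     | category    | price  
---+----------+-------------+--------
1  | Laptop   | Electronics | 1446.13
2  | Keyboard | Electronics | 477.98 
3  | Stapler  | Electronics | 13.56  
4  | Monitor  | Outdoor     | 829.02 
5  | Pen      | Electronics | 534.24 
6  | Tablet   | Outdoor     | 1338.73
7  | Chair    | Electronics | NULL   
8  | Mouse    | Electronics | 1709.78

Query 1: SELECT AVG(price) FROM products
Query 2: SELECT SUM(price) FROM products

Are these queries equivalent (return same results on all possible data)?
No, not equivalent

Query 1 returns: [(907.0628571428572,)]
Query 2 returns: [(6349.4400000000005,)]

Reason: AVG vs SUM give different aggregate values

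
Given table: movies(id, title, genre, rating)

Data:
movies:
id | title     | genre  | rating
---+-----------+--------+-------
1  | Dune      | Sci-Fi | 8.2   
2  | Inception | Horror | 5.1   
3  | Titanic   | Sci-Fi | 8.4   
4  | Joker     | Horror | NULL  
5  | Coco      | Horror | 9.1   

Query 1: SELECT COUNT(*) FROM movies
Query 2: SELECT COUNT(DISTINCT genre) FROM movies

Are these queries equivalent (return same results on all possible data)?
No, not equivalent

Query 1 returns: [(5,)]
Query 2 returns: [(2,)]

Reason: COUNT(*) counts rows, COUNT(DISTINCT genre) counts unique genres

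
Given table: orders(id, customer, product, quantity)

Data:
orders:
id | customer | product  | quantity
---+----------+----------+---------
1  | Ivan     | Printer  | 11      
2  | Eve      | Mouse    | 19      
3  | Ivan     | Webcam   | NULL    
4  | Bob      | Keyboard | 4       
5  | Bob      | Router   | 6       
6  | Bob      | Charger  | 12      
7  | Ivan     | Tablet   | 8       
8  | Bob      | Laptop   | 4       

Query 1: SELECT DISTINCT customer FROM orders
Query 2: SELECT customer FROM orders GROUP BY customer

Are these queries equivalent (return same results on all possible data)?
Yes, equivalent

Both queries return: [('Bob',), ('Eve',), ('Ivan',)]

Reason: Both get unique customers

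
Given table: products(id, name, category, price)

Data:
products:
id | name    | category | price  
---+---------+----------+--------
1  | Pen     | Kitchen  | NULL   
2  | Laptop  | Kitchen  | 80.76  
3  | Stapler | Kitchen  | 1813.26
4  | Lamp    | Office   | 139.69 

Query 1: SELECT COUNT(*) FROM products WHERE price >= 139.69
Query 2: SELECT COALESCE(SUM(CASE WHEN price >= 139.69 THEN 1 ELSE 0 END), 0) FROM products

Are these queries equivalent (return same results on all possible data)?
Yes, equivalent

Both queries return: [(2,)]

Reason: COUNT with WHERE vs conditional SUM (COALESCE handles empty-table NULL)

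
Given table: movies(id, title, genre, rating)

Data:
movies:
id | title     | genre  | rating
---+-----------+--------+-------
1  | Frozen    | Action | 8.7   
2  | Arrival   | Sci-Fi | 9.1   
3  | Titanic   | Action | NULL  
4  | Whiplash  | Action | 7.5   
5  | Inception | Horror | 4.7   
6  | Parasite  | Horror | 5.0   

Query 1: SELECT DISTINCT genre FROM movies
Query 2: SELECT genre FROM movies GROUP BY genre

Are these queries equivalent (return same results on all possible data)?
Yes, equivalent

Both queries return: [('Action',), ('Horror',), ('Sci-Fi',)]

Reason: Both get unique genres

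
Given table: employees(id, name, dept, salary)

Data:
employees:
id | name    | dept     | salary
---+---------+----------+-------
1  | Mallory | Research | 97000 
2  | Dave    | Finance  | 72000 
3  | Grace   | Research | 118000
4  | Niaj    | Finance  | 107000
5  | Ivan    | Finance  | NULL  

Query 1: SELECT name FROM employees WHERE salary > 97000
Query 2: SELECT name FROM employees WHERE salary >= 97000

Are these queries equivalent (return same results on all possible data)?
No, not equivalent

Query 1 returns: [('Grace',), ('Niaj',)]
Query 2 returns: [('Mallory',), ('Grace',), ('Niaj',)]

Reason: > vs >= gives different results when salary = 97000 exists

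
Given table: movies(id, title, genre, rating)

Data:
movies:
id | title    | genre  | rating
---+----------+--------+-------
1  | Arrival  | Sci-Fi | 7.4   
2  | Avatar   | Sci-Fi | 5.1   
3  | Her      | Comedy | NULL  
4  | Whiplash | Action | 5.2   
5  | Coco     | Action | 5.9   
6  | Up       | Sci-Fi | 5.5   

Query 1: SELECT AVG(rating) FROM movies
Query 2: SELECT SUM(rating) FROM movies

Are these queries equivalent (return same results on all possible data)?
No, not equivalent

Query 1 returns: [(5.82,)]
Query 2 returns: [(29.1,)]

Reason: AVG vs SUM give different aggregate values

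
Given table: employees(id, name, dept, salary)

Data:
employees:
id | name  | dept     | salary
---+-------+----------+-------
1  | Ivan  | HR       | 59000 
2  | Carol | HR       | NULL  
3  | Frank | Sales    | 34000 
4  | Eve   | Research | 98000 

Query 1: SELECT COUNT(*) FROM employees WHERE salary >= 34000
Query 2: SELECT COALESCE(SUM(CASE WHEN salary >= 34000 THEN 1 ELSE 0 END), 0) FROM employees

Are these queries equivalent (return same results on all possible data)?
Yes, equivalent

Both queries return: [(3,)]

Reason: COUNT with WHERE vs conditional SUM (COALESCE handles empty-table NULL)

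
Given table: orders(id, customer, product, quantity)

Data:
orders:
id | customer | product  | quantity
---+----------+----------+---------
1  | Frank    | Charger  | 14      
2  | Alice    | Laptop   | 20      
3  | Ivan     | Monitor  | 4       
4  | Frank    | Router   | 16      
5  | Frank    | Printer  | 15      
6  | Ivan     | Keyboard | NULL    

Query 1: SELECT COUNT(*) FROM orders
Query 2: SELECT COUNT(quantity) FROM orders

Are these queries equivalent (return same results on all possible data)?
No, not equivalent

Query 1 returns: [(6,)]
Query 2 returns: [(5,)]

Reason: COUNT(*) includes NULLs, COUNT(column) excludes them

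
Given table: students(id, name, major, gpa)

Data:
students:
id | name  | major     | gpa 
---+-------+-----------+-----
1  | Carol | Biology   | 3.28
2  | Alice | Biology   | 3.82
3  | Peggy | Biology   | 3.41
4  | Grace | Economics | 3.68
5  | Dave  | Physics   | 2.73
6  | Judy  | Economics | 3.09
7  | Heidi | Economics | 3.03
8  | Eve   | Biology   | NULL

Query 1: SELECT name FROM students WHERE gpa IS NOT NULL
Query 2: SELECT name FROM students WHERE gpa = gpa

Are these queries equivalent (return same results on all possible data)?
Yes, equivalent

Both queries return: [('Alice',), ('Carol',), ('Dave',), ('Grace',), ('Heidi',), ('Judy',), ('Peggy',)]

Reason: IS NOT NULL vs self-equality (both exclude NULLs)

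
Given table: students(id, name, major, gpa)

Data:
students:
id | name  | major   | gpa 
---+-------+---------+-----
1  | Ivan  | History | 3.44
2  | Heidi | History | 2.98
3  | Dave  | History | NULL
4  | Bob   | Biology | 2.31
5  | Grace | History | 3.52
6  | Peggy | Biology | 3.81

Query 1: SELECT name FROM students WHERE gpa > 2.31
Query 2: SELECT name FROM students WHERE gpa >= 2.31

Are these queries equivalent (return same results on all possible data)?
No, not equivalent

Query 1 returns: [('Ivan',), ('Heidi',), ('Grace',), ('Peggy',)]
Query 2 returns: [('Ivan',), ('Heidi',), ('Bob',), ('Grace',), ('Peggy',)]

Reason: > vs >= gives different results when gpa = 2.31 exists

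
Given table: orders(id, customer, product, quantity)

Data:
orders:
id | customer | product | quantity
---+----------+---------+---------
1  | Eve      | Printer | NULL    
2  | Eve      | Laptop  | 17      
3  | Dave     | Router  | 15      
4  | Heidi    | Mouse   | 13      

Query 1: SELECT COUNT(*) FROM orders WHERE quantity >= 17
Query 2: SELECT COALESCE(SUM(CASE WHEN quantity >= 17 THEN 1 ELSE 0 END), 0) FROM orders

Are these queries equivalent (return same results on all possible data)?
Yes, equivalent

Both queries return: [(1,)]

Reason: COUNT with WHERE vs conditional SUM (COALESCE handles empty-table NULL)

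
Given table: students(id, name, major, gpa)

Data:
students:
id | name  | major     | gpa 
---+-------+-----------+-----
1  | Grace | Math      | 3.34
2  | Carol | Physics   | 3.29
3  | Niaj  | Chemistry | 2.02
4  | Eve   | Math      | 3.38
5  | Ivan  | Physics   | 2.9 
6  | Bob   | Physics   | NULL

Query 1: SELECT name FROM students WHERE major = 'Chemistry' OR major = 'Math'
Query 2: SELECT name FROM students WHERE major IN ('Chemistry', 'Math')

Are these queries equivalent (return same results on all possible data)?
Yes, equivalent

Both queries return: [('Eve',), ('Grace',), ('Niaj',)]

Reason: OR vs IN are equivalent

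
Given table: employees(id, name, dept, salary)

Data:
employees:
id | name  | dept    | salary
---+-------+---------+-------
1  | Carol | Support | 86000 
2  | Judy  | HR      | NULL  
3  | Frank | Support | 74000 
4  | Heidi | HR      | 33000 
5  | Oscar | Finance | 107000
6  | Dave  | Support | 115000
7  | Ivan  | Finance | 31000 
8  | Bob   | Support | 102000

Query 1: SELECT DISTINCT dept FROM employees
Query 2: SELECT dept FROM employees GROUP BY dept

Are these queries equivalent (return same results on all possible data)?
Yes, equivalent

Both queries return: [('Finance',), ('HR',), ('Support',)]

Reason: Both get unique depts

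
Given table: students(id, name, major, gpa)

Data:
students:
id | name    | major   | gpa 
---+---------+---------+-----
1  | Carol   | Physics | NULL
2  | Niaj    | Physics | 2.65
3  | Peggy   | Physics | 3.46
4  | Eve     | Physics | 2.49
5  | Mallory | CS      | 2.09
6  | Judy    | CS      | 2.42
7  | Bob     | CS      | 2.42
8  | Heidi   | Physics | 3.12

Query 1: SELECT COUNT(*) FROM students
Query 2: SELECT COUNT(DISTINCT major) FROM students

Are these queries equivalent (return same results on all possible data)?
No, not equivalent

Query 1 returns: [(8,)]
Query 2 returns: [(2,)]

Reason: COUNT(*) counts rows, COUNT(DISTINCT major) counts unique majors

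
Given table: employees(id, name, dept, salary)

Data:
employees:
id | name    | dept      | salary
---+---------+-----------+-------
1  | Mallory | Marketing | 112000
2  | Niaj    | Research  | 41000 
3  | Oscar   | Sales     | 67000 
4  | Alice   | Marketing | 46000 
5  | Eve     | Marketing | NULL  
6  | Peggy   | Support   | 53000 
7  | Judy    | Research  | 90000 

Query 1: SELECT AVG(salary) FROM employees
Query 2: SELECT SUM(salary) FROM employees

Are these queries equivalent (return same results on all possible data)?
No, not equivalent

Query 1 returns: [(68166.66666666667,)]
Query 2 returns: [(409000,)]

Reason: AVG vs SUM give different aggregate values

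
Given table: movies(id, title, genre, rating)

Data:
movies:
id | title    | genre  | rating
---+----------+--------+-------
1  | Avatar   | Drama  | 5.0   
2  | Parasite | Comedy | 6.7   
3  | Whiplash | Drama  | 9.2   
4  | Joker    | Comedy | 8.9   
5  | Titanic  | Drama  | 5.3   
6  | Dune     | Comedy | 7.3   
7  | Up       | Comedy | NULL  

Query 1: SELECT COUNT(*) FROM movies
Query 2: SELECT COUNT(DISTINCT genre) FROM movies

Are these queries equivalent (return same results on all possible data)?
No, not equivalent

Query 1 returns: [(7,)]
Query 2 returns: [(2,)]

Reason: COUNT(*) counts rows, COUNT(DISTINCT genre) counts unique genres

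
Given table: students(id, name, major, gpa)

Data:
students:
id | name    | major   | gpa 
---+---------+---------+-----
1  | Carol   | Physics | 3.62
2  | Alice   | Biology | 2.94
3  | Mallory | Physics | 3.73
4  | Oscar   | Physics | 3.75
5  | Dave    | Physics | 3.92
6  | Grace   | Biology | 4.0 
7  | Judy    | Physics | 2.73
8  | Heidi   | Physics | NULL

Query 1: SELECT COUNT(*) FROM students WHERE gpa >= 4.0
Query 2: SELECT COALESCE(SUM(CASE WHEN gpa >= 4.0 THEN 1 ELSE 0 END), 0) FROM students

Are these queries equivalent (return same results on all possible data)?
Yes, equivalent

Both queries return: [(1,)]

Reason: COUNT with WHERE vs conditional SUM (COALESCE handles empty-table NULL)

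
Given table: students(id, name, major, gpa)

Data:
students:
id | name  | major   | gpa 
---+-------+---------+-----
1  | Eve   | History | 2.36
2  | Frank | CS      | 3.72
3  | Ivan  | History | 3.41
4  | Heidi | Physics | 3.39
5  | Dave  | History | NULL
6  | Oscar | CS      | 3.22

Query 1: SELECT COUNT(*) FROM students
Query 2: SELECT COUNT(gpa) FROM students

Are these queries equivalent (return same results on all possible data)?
No, not equivalent

Query 1 returns: [(6,)]
Query 2 returns: [(5,)]

Reason: COUNT(*) includes NULLs, COUNT(column) excludes them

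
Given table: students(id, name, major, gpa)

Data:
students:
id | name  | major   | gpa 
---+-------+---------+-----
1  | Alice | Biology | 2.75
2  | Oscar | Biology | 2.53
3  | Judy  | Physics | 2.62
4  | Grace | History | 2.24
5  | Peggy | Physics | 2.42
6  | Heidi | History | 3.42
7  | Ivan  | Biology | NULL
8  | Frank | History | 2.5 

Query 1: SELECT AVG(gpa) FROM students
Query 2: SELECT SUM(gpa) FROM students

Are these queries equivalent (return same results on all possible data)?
No, not equivalent

Query 1 returns: [(2.64,)]
Query 2 returns: [(18.48,)]

Reason: AVG vs SUM give different aggregate values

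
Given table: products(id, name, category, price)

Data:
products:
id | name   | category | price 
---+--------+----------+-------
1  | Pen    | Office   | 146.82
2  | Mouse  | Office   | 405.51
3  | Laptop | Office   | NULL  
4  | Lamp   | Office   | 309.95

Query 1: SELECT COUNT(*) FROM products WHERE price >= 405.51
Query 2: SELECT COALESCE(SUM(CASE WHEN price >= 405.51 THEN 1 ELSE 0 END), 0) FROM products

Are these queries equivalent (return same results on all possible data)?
Yes, equivalent

Both queries return: [(1,)]

Reason: COUNT with WHERE vs conditional SUM (COALESCE handles empty-table NULL)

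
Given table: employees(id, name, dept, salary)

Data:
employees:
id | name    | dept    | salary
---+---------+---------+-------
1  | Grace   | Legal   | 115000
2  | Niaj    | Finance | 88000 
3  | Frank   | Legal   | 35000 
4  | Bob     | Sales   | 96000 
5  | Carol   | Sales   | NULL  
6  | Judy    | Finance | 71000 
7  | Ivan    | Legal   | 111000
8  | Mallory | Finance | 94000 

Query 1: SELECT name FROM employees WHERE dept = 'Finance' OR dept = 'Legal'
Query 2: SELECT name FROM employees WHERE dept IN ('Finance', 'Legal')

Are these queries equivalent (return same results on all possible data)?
Yes, equivalent

Both queries return: [('Frank',), ('Grace',), ('Ivan',), ('Judy',), ('Mallory',), ('Niaj',)]

Reason: OR vs IN are equivalent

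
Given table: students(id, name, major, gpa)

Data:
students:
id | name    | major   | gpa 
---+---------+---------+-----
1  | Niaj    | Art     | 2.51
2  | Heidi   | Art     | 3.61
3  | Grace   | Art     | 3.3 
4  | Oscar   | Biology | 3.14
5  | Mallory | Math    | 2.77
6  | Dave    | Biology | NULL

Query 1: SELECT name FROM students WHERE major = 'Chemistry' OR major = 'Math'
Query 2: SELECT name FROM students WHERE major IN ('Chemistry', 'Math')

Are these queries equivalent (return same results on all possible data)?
Yes, equivalent

Both queries return: [('Mallory',)]

Reason: OR vs IN are equivalent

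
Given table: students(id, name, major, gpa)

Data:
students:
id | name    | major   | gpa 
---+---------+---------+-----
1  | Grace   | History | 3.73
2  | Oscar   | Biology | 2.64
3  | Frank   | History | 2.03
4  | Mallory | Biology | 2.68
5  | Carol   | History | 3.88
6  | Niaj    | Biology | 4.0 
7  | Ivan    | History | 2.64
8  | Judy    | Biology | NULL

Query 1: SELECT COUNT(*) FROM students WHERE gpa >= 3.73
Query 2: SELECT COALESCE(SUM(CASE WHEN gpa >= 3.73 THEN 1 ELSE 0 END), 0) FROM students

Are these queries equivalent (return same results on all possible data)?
Yes, equivalent

Both queries return: [(3,)]

Reason: COUNT with WHERE vs conditional SUM (COALESCE handles empty-table NULL)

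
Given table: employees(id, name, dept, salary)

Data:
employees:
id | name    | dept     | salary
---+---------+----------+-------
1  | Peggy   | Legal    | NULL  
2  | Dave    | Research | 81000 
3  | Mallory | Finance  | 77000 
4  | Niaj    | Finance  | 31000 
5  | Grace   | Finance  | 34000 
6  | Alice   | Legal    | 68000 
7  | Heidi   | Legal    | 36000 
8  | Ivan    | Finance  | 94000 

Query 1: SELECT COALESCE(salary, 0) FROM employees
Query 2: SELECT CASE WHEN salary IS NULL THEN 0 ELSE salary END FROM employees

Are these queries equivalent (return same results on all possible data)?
Yes, equivalent

Both queries return: [(0,), (31000,), (34000,), (36000,), (68000,), (77000,), (81000,), (94000,)]

Reason: COALESCE vs CASE for NULL handling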